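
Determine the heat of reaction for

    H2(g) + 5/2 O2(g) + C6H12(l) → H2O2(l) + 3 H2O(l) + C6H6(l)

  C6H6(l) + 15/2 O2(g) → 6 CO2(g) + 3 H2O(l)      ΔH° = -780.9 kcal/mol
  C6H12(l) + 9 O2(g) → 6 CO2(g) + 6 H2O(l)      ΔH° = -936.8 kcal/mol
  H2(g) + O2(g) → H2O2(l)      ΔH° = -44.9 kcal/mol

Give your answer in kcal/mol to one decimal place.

equation 1 reversed: +780.9 kcal/mol
equation 2 as written: -936.8 kcal/mol
equation 3 as written: -44.9 kcal/mol
By Hess's law, ΔH° = (+780.9) + (-936.8) + (-44.9) = -200.8 kcal/mol

ΔH° = -200.8 kcal/mol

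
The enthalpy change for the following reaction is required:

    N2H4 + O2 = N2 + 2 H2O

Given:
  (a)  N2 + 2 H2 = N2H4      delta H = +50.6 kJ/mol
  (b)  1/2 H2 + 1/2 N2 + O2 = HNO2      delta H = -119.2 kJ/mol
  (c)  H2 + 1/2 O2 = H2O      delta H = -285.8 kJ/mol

(a) reversed: -50.6 kJ/mol
(b): not needed.
(c) × 2: (2)·(-285.8) = -571.6 kJ/mol
delta H = (-1)·(+50.6) + (2)·(-285.8) = -622.2 kJ/mol

delta H = -622.2 kJ/mol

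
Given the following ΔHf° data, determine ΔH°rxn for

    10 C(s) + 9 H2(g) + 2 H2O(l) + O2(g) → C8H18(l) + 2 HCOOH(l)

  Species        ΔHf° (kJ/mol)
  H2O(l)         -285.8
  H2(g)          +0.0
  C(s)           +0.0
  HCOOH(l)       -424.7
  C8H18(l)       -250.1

ΔH°rxn = -527.9 kJ/mol

ΔH°rxn = Σ nΔHf°(products) − Σ nΔHf°(reactants).
Products: 1·(-250.1) + 2·(-424.7) = -1099.5
Reactants: 10·(+0.0) + 9·(+0.0) + 2·(-285.8) + 1·(+0.0) = -571.6
ΔH°rxn = (-1099.5) − (-571.6) = -527.9 kJ/mol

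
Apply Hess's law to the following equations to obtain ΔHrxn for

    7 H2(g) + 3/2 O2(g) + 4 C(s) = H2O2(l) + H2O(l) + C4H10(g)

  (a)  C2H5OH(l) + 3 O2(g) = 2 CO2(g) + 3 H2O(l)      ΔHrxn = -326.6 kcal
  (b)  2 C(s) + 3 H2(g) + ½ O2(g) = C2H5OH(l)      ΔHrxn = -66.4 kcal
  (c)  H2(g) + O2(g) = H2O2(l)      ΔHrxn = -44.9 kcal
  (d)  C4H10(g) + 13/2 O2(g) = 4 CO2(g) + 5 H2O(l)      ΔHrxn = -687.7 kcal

(a) × 2: (2)·(-326.6) = -653.2 kcal
(b) × 2: (2)·(-66.4) = -132.8 kcal
(c) as written: -44.9 kcal
(d) reversed: +687.7 kcal
ΔHrxn = (-653.2) + (-132.8) + (-44.9) + (+687.7) = -143.2 kcal

ΔHrxn = -143.2 kcal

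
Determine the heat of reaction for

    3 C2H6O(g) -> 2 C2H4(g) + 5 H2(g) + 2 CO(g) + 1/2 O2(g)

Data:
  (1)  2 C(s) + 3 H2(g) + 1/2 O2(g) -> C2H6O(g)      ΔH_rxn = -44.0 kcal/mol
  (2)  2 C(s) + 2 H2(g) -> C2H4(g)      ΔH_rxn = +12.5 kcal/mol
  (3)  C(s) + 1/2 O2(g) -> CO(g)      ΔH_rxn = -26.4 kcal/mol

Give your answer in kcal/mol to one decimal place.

(1) reversed and × 3 (C2H6O(g) must end up as a reactant; scale by 3 for the 3 C2H6O(g)): (-3)·(-44.0) = +132.0 kcal/mol
(2) × 2 (×2 to match 2 C2H4(g) in the target): (2)·(+12.5) = +25.0 kcal/mol
(3) × 2 (×2 to match 2 CO(g) in the target): (2)·(-26.4) = -52.8 kcal/mol
Since enthalpy is a state function, ΔH_rxn = (-3)·(-44.0) + (2)·(+12.5) + (2)·(-26.4) = 104.2 kcal/mol

ΔH_rxn = 104.2 kcal/mol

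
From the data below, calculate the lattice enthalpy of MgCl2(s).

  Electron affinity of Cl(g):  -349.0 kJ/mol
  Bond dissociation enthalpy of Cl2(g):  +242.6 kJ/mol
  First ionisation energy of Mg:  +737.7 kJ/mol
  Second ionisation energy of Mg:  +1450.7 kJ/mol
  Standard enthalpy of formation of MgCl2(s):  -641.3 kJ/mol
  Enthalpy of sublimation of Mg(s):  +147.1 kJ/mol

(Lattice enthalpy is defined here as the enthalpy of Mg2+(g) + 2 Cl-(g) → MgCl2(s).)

ΔHf° = 1·ΔHsub + 1·(ΣIE) + 1·D(Cl2) + 2·EA + U
-641.3 = 1·(+147.1) + 1·(+2188.4) + 1·(+242.6) + 2·(-349.0) + U
U = -641.3 − (+1880.1) = -2521.4 kJ/mol

U = -2521.4 kJ/mol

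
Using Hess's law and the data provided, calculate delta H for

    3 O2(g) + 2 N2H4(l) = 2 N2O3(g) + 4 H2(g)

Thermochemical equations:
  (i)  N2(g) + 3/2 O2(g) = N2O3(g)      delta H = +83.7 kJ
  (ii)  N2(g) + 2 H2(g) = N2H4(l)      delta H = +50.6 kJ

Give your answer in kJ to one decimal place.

delta H = 66.2 kJ

(i) × 2 (×2 to match 2 N2O3(g) in the target): (2)·(+83.7) = +167.4 kJ
(ii) reversed and × 2 (reverse to put N2H4(l) on the reactant side; ×2 to match 2 N2H4(l) in the target): (-2)·(+50.6) = -101.2 kJ
delta H = (2)·(+83.7) + (-2)·(+50.6) = 66.2 kJ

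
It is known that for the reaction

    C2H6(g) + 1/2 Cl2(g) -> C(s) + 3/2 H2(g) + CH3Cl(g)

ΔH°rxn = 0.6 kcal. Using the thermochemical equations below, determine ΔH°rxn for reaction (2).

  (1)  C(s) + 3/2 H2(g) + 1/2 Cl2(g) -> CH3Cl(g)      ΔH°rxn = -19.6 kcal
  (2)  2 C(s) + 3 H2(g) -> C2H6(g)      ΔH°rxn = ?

(1) as written (CH3Cl(g) already on the product side): -19.6 kcal
(2) reversed (reverse to put C2H6(g) on the reactant side): contributes −x
+0.6 = (-19.6) − x
x = (+0.6 − (-19.6)) / (-1) = -20.2 kcal

ΔH°rxn = -20.2 kcal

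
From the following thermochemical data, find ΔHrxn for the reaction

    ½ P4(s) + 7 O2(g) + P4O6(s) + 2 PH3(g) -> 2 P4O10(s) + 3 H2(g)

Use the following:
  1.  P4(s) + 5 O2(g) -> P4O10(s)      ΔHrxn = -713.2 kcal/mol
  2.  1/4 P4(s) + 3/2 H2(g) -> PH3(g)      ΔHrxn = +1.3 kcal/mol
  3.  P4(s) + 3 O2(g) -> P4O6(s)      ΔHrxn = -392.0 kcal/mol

eq. 1 × 2: (2)·(-713.2) = -1426.4 kcal/mol
eq. 2 reversed and × 2: (-2)·(+1.3) = -2.6 kcal/mol
eq. 3 reversed: +392.0 kcal/mol
ΔHrxn = (2)·(-713.2) + (-2)·(+1.3) + (-1)·(-392.0) = -1037.0 kcal/mol

ΔHrxn = -1037.0 kcal/mol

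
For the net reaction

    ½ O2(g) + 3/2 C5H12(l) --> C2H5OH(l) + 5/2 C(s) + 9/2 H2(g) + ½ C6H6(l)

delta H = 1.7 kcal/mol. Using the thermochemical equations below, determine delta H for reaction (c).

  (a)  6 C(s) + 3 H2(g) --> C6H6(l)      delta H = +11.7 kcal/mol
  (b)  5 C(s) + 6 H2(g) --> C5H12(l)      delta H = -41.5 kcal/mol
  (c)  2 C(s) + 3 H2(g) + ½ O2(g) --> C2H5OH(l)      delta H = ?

(a) × 1/2: (1/2)·(+11.7) = +5.85 kcal/mol
(b) reversed and × 3/2: (-3/2)·(-41.5) = +62.25 kcal/mol
(c) as written: contributes x
+1.7 = (+5.85) + (+62.25) + x
x = (+1.7 − (+68.1)) / (1) = -66.4 kcal/mol

delta H = -66.4 kcal/mol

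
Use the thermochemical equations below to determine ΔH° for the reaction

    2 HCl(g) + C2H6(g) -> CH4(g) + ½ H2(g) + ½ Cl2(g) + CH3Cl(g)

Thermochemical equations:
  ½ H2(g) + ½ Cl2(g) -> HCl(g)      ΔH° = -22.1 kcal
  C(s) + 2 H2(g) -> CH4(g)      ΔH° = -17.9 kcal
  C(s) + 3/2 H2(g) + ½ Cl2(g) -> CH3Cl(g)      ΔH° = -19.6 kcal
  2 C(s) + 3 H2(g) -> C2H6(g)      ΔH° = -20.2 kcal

equation 1 reversed and × 2: (-2)·(-22.1) = +44.2 kcal
equation 2 as written: -17.9 kcal
equation 3 as written: -19.6 kcal
equation 4 reversed: +20.2 kcal
Combining the equations, ΔH° = (+44.2) + (-17.9) + (-19.6) + (+20.2) = 26.9 kcal

ΔH° = 26.9 kcal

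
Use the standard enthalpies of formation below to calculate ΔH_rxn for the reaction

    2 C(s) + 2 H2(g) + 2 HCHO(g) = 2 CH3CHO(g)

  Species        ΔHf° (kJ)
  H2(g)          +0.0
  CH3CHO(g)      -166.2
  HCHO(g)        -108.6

ΔH°rxn = Σ nΔHf°(products) − Σ nΔHf°(reactants).
Products: 2·(-166.2) = -332.4
Reactants: 2·(+0.0) + 2·(+0.0) + 2·(-108.6) = -217.2
ΔH_rxn = (-332.4) − (-217.2) = -115.2 kJ

ΔH_rxn = -115.2 kJ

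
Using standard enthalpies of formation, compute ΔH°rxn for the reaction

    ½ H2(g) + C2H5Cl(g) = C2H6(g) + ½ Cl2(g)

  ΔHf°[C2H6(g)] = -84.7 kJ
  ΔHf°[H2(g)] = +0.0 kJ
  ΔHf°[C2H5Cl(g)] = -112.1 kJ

ΔH°rxn = 27.4 kJ

Products: 1·(-84.7) + 1/2·(+0.0) = -84.7
Reactants: 1/2·(+0.0) + 1·(-112.1) = -112.1
ΔH°rxn = (-84.7) − (-112.1) = 27.4 kJ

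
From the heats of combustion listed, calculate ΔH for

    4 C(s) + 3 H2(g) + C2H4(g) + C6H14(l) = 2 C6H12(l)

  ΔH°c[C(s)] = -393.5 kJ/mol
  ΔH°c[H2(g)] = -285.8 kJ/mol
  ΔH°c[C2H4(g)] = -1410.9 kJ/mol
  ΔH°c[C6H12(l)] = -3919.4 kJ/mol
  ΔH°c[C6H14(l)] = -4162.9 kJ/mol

With combustion enthalpies, reactants minus products:
= [4·(-393.5) + 3·(-285.8) + 1·(-1410.9) + 1·(-4162.9)] − [2·(-3919.4)]
= -166.4 kJ/mol

ΔH = -166.4 kJ/mol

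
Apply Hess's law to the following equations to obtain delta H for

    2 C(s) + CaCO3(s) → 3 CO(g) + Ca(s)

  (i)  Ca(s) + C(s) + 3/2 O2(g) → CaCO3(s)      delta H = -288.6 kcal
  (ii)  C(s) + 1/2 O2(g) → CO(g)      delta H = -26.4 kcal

delta H = 209.4 kcal

(i) reversed (reverse to put CaCO3(s) on the reactant side): +288.6 kcal
(ii) × 3 (×3 to match 3 CO(g) in the target): (3)·(-26.4) = -79.2 kcal
delta H = (+288.6) + (-79.2) = 209.4 kcal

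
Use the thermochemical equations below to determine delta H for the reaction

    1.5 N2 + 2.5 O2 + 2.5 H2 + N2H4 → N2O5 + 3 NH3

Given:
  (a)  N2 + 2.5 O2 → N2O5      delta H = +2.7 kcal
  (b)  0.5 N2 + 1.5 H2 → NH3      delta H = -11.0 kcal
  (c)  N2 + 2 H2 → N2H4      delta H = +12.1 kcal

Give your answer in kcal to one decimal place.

(a) as written: +2.7 kcal
(b) × 3: (3)·(-11.0) = -33.0 kcal
(c) reversed: -12.1 kcal
delta H = (+2.7) + (-33.0) + (-12.1) = -42.4 kcal

delta H = -42.4 kcal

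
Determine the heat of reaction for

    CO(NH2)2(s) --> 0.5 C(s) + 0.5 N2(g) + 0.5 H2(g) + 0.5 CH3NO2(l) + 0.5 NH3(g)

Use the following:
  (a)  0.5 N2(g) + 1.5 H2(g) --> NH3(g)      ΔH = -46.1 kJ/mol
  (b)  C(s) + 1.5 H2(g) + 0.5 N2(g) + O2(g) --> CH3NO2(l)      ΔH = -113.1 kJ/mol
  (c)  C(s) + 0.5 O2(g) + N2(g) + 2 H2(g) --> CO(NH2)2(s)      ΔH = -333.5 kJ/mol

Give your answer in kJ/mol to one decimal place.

(a) × 1/2: (1/2)·(-46.1) = -23.05 kJ/mol
(b) × 1/2: (1/2)·(-113.1) = -56.55 kJ/mol
(c) reversed: +333.5 kJ/mol
ΔH = (1/2)·(-46.1) + (1/2)·(-113.1) + (-1)·(-333.5) = 253.9 kJ/mol

ΔH = 253.9 kJ/mol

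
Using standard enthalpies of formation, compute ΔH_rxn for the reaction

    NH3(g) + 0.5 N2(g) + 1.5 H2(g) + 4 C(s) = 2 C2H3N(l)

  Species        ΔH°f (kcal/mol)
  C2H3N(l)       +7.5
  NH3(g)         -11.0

Products: 2·(+7.5) = +15.0
Reactants: 1·(-11.0) + 1/2·(+0.0) + 3/2·(+0.0) + 4·(+0.0) = -11.0
ΔH_rxn = (+15.0) − (-11.0) = 26.0 kcal/mol

ΔH_rxn = 26.0 kcal/mol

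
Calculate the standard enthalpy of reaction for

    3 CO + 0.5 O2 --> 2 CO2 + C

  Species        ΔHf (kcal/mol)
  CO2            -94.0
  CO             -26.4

ΔH°rxn = Σ nΔHf°(products) − Σ nΔHf°(reactants).
Products: 2·(-94.0) + 1·(+0.0) = -188.0
Reactants: 3·(-26.4) + 1/2·(+0.0) = -79.2
ΔH_rxn = (-188.0) − (-79.2) = -108.8 kcal/mol

ΔH_rxn = -108.8 kcal/mol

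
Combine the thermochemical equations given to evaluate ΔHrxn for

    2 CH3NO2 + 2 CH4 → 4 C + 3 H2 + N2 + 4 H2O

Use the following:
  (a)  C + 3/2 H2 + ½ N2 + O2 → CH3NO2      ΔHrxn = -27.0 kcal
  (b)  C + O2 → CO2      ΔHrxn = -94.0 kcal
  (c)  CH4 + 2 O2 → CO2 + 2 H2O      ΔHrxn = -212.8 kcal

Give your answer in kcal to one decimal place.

ΔHrxn = -183.6 kcal

(a) reversed and × 2 (CH3NO2 must end up as a reactant; scale by 2 for the 2 CH3NO2): (-2)·(-27.0) = +54.0 kcal
(b) reversed and × 2: (-2)·(-94.0) = +188.0 kcal
(c) × 2 (scale by 2 for the 2 CH4): (2)·(-212.8) = -425.6 kcal
ΔHrxn = (+54.0) + (+188.0) + (-425.6) = -183.6 kcal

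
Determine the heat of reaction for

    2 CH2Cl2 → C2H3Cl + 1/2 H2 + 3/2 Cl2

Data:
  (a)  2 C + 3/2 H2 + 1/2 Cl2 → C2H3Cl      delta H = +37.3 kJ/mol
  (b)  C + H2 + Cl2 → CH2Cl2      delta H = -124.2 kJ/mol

(a) as written: +37.3 kJ/mol
(b) reversed and × 2: (-2)·(-124.2) = +248.4 kJ/mol
By Hess's law, delta H = (1)·(+37.3) + (-2)·(-124.2) = 285.7 kJ/mol

delta H = 285.7 kJ/mol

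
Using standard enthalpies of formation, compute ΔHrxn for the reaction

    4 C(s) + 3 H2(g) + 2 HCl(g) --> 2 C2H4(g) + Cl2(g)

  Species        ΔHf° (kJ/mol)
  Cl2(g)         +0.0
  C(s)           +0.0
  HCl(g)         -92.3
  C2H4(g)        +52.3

Products: 2·(+52.3) + 1·(+0.0) = +104.6
Reactants: 4·(+0.0) + 3·(+0.0) + 2·(-92.3) = -184.6
ΔHrxn = (+104.6) − (-184.6) = 289.2 kJ/mol

ΔHrxn = 289.2 kJ/mol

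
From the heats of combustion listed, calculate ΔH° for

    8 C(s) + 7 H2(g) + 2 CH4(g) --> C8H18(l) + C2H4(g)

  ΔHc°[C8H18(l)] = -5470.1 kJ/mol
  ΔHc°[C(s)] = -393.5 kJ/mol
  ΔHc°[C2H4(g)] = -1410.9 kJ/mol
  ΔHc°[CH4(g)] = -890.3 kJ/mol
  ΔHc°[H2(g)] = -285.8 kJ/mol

With combustion enthalpies, reactants minus products:
= [8·(-393.5) + 7·(-285.8) + 2·(-890.3)] − [1·(-5470.1) + 1·(-1410.9)]
= -48.2 kJ/mol

ΔH° = -48.2 kJ/mol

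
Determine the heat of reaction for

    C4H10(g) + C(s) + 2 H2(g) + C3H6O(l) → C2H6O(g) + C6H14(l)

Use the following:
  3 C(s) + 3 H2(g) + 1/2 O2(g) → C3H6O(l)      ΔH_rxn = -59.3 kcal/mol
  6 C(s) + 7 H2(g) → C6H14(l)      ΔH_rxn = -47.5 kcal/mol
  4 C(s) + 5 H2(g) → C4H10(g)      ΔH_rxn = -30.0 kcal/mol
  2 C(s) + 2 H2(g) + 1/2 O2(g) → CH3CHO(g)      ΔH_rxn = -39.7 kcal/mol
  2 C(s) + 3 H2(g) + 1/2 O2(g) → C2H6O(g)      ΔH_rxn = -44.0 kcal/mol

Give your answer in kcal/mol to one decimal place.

equation 1 reversed (reverse to put C3H6O(l) on the reactant side): +59.3 kcal/mol
equation 2 as written (C6H14(l) already on the product side): -47.5 kcal/mol
equation 3 reversed (reverse to put C4H10(g) on the reactant side): +30.0 kcal/mol
equation 4: not needed (CH3CHO(g) appears nowhere else).
equation 5 as written (C2H6O(g) already on the product side): -44.0 kcal/mol
ΔH_rxn = (-1)·(-59.3) + (1)·(-47.5) + (-1)·(-30.0) + (1)·(-44.0) = -2.2 kcal/mol

ΔH_rxn = -2.2 kcal/mol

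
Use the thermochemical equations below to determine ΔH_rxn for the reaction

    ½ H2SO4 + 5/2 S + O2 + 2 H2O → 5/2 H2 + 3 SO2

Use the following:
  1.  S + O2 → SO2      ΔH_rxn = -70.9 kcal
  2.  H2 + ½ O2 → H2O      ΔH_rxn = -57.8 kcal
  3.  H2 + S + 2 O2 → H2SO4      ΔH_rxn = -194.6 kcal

eq. 1 × 3: (3)·(-70.9) = -212.7 kcal
eq. 2 reversed and × 2: (-2)·(-57.8) = +115.6 kcal
eq. 3 reversed and × 1/2: (-1/2)·(-194.6) = +97.3 kcal
By Hess's law, ΔH_rxn = (3)·(-70.9) + (-2)·(-57.8) + (-1/2)·(-194.6) = 0.2 kcal

ΔH_rxn = 0.2 kcal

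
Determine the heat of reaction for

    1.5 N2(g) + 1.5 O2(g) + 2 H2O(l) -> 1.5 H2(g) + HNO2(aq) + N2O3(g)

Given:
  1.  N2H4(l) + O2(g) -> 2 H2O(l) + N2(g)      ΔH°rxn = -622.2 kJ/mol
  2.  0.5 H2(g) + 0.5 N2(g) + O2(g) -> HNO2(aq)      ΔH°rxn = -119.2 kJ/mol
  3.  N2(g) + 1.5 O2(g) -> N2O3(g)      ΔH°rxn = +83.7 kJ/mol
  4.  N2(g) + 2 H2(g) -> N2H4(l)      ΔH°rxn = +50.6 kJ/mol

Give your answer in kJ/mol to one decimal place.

ΔH°rxn = 536.1 kJ/mol

eq. 1 reversed (H2O(l) must end up as a reactant): +622.2 kJ/mol
eq. 2 as written (HNO2(aq) already on the product side): -119.2 kJ/mol
eq. 3 as written (N2O3(g) already on the product side): +83.7 kJ/mol
eq. 4 reversed: -50.6 kJ/mol
By Hess's law, ΔH°rxn = (-1)·(-622.2) + (1)·(-119.2) + (1)·(+83.7) + (-1)·(+50.6) = 536.1 kJ/mol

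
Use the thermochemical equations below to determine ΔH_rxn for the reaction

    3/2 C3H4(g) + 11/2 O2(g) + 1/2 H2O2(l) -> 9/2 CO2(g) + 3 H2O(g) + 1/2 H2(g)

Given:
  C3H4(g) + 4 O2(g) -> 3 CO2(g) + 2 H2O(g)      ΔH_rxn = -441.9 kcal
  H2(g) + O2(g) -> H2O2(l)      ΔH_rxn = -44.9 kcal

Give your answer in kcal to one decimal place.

equation 1 × 3/2: (3/2)·(-441.9) = -662.85 kcal
equation 2 reversed and × 1/2: (-1/2)·(-44.9) = +22.45 kcal
ΔH_rxn = (3/2)·(-441.9) + (-1/2)·(-44.9) = -640.4 kcal

ΔH_rxn = -640.4 kcal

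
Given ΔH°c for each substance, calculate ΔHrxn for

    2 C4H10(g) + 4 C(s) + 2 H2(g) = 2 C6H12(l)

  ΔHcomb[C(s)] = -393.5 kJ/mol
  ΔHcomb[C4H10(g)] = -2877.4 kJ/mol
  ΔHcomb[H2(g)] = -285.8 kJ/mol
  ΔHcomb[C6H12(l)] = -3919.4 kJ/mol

With combustion enthalpies, reactants minus products:
= [2·(-2877.4) + 4·(-393.5) + 2·(-285.8)] − [2·(-3919.4)]
= -61.6 kJ/mol

ΔHrxn = -61.6 kJ/mol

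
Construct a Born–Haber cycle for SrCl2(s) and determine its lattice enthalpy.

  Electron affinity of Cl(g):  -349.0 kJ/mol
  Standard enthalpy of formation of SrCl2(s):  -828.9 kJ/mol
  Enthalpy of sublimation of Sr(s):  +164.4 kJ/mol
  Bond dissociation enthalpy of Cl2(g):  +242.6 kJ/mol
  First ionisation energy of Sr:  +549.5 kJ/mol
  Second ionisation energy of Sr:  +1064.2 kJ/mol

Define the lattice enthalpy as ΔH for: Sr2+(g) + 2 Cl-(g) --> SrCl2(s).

ΔHf° = 1·ΔHsub + 1·(ΣIE) + 1·D(Cl2) + 2·EA + U
-828.9 = 1·(+164.4) + 1·(+1613.7) + 1·(+242.6) + 2·(-349.0) + U
U = -828.9 − (+1322.7) = -2151.6 kJ/mol

U = -2151.6 kJ/mol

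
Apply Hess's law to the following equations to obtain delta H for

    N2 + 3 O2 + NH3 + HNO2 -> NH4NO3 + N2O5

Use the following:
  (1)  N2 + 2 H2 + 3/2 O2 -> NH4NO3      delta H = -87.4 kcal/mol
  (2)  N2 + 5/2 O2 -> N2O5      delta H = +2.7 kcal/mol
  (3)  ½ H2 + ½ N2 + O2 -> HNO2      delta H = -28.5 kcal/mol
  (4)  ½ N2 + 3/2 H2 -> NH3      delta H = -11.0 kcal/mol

delta H = -45.2 kcal/mol

(1) as written (NH4NO3 already on the product side): -87.4 kcal/mol
(2) as written (N2O5 already on the product side): +2.7 kcal/mol
(3) reversed (reverse to put HNO2 on the reactant side): +28.5 kcal/mol
(4) reversed (reverse to put NH3 on the reactant side): +11.0 kcal/mol
Since enthalpy is a state function, delta H = (-87.4) + (+2.7) + (+28.5) + (+11.0) = -45.2 kcal/mol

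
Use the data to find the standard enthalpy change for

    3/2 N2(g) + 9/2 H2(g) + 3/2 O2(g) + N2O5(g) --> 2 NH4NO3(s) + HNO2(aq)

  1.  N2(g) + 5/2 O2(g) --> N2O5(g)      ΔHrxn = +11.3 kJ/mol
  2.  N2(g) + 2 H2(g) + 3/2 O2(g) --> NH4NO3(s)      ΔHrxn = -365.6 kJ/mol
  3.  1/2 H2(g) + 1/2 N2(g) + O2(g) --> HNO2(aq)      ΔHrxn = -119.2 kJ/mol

ΔHrxn = -861.7 kJ/mol

eq. 1 reversed: -11.3 kJ/mol
eq. 2 × 2: (2)·(-365.6) = -731.2 kJ/mol
eq. 3 as written: -119.2 kJ/mol
By Hess's law, ΔHrxn = (-11.3) + (-731.2) + (-119.2) = -861.7 kJ/mol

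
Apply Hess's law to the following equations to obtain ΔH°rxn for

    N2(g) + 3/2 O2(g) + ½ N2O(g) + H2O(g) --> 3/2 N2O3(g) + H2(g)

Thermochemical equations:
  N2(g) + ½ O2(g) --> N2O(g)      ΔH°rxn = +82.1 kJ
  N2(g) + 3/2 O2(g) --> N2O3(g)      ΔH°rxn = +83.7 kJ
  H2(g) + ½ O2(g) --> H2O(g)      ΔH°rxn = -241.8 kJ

equation 1 reversed and × 1/2: (-1/2)·(+82.1) = -41.05 kJ
equation 2 × 3/2: (3/2)·(+83.7) = +125.55 kJ
equation 3 reversed: +241.8 kJ
By Hess's law, ΔH°rxn = (-1/2)·(+82.1) + (3/2)·(+83.7) + (-1)·(-241.8) = 326.3 kJ

ΔH°rxn = 326.3 kJ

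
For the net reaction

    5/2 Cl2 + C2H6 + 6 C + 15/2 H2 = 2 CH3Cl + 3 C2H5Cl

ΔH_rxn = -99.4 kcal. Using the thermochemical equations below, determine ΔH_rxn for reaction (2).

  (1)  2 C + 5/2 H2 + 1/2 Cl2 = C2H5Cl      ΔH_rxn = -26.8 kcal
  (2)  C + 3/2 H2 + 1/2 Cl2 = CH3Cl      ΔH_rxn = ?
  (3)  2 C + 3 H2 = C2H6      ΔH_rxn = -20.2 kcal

ΔH_rxn = -19.6 kcal

(1) × 3 (scale by 3 for the 3 C2H5Cl): (3)·(-26.8) = -80.4 kcal
(2) × 2 (×2 to match 2 CH3Cl in the target): contributes 2·x
(3) reversed (reverse to put C2H6 on the reactant side): +20.2 kcal
-99.4 = (-80.4) + (+20.2) + 2·x
x = (-99.4 − (-60.2)) / (2) = -19.6 kcal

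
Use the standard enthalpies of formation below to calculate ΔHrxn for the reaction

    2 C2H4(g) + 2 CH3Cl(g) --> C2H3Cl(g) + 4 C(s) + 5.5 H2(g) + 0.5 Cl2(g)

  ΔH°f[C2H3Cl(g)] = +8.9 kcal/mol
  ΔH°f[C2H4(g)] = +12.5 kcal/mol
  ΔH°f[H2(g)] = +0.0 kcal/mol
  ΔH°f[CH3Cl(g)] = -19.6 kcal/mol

Products: 1·(+8.9) + 4·(+0.0) + 11/2·(+0.0) + 1/2·(+0.0) = +8.9
Reactants: 2·(+12.5) + 2·(-19.6) = -14.2
ΔHrxn = (+8.9) − (-14.2) = 23.1 kcal/mol

ΔHrxn = 23.1 kcal/mol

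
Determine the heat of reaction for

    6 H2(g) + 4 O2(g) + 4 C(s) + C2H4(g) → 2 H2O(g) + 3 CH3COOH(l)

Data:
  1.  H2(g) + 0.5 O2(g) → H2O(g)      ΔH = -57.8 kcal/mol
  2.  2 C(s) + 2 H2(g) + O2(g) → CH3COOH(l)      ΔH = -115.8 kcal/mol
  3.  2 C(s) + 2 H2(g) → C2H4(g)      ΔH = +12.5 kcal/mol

eq. 1 × 2 (×2 to match 2 H2O(g) in the target): (2)·(-57.8) = -115.6 kcal/mol
eq. 2 × 3 (×3 to match 3 CH3COOH(l) in the target): (3)·(-115.8) = -347.4 kcal/mol
eq. 3 reversed (C2H4(g) must end up as a reactant): -12.5 kcal/mol
By Hess's law, ΔH = (-115.6) + (-347.4) + (-12.5) = -475.5 kcal/mol

ΔH = -475.5 kcal/mol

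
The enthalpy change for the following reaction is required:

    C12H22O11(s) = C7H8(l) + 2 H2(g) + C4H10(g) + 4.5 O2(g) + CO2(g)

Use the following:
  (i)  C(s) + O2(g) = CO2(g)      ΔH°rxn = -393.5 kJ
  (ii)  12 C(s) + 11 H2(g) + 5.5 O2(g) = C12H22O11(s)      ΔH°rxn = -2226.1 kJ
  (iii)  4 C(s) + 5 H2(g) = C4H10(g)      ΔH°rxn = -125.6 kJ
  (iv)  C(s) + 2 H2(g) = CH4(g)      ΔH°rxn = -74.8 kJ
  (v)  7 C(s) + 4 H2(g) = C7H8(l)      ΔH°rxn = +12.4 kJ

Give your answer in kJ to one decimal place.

(i) as written: -393.5 kJ
(ii) reversed: +2226.1 kJ
(iii) as written: -125.6 kJ
(iv): not needed.
(v) as written: +12.4 kJ
Summing the manipulated equations, ΔH°rxn = (-393.5) + (+2226.1) + (-125.6) + (+12.4) = 1719.4 kJ

ΔH°rxn = 1719.4 kJ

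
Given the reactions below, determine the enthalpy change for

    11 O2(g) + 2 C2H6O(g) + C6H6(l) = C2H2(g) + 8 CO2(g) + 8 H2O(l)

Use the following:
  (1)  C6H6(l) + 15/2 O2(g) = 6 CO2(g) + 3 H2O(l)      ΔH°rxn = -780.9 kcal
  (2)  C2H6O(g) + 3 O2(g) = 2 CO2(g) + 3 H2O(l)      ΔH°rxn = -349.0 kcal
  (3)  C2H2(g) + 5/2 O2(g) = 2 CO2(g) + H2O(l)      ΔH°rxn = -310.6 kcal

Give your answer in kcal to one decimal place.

ΔH°rxn = -1168.3 kcal

(1) as written: -780.9 kcal
(2) × 2: (2)·(-349.0) = -698.0 kcal
(3) reversed: +310.6 kcal
By Hess's law, ΔH°rxn = (1)·(-780.9) + (2)·(-349.0) + (-1)·(-310.6) = -1168.3 kcal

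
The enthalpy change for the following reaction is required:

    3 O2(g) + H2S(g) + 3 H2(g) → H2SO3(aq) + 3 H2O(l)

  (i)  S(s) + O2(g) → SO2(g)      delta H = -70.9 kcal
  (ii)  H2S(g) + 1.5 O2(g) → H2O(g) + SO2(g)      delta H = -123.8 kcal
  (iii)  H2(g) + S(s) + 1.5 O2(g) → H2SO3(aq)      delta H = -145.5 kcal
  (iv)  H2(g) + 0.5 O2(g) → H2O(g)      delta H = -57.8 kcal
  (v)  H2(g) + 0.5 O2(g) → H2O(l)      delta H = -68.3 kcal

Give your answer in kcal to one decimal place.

delta H = -345.5 kcal

(i) reversed: +70.9 kcal
(ii) as written (H2S(g) already on the reactant side): -123.8 kcal
(iii) as written (H2SO3(aq) already on the product side): -145.5 kcal
(iv) reversed: +57.8 kcal
(v) × 3 (scale by 3 for the 3 H2O(l)): (3)·(-68.3) = -204.9 kcal
Combining the equations, delta H = (-1)·(-70.9) + (1)·(-123.8) + (1)·(-145.5) + (-1)·(-57.8) + (3)·(-68.3) = -345.5 kcal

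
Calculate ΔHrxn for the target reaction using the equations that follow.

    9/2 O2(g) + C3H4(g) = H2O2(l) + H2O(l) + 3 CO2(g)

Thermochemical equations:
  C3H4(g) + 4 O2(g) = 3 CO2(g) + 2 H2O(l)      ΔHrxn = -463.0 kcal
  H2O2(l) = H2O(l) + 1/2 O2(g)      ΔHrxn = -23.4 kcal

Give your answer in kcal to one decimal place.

ΔHrxn = -439.6 kcal

equation 1 as written: -463.0 kcal
equation 2 reversed: +23.4 kcal
Since enthalpy is a state function, ΔHrxn = (1)·(-463.0) + (-1)·(-23.4) = -439.6 kcal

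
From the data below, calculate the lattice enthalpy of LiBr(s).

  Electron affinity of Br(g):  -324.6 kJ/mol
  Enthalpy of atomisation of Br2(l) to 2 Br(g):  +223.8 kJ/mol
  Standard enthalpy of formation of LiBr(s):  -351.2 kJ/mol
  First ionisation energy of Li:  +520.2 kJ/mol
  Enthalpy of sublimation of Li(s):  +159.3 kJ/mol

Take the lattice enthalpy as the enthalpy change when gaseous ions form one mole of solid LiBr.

ΔHf° = 1·ΔHsub + 1·(ΣIE) + 1/2·D(Br2) + 1·EA + U
-351.2 = 1·(+159.3) + 1·(+520.2) + 1/2·(+223.8) + 1·(-324.6) + U
U = -351.2 − (+466.8) = -818.0 kJ/mol

U = -818.0 kJ/mol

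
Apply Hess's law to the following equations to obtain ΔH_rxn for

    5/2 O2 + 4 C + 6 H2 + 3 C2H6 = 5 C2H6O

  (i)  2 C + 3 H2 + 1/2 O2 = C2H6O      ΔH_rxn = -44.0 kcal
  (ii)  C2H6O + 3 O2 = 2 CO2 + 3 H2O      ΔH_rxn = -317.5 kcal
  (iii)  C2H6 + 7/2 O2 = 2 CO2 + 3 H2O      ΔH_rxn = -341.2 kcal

(i) × 2 (scale by 2 for the 4 C): (2)·(-44.0) = -88.0 kcal
(ii) reversed and × 3: (-3)·(-317.5) = +952.5 kcal
(iii) × 3 (scale by 3 for the 3 C2H6): (3)·(-341.2) = -1023.6 kcal
Combining the equations, ΔH_rxn = (2)·(-44.0) + (-3)·(-317.5) + (3)·(-341.2) = -159.1 kcal

ΔH_rxn = -159.1 kcal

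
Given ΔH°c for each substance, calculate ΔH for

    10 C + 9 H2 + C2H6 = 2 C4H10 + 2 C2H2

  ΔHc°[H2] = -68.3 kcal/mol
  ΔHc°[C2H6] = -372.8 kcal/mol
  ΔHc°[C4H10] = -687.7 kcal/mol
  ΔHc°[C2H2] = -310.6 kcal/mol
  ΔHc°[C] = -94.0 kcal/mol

With combustion enthalpies, reactants minus products:
= [10·(-94.0) + 9·(-68.3) + 1·(-372.8)] − [2·(-687.7) + 2·(-310.6)]
= 69.1 kcal/mol

ΔH = 69.1 kcal/mol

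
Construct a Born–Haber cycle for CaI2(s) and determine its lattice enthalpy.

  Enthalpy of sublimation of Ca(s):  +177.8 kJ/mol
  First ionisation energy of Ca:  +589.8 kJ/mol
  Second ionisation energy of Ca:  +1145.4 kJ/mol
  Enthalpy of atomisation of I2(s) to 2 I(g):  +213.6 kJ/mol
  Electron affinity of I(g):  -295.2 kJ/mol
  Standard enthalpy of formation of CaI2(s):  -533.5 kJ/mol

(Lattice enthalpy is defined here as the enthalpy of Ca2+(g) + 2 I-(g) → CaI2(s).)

ΔHf° = 1·ΔHsub + 1·(ΣIE) + 1·D(I2) + 2·EA + U
-533.5 = 1·(+177.8) + 1·(+1735.2) + 1·(+213.6) + 2·(-295.2) + U
U = -533.5 − (+1536.2) = -2069.7 kJ/mol

U = -2069.7 kJ/mol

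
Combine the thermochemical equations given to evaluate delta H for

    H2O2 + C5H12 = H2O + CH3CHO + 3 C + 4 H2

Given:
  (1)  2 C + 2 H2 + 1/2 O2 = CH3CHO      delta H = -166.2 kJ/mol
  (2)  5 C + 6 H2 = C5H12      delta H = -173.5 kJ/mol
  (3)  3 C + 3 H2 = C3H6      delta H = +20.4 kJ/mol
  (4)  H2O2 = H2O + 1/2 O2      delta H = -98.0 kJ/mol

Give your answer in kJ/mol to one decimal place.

delta H = -90.7 kJ/mol

(1) as written (CH3CHO already on the product side): -166.2 kJ/mol
(2) reversed (reverse to put C5H12 on the reactant side): +173.5 kJ/mol
(3): not needed (C3H6 appears nowhere else).
(4) as written (H2O2 already on the reactant side): -98.0 kJ/mol
delta H = (-166.2) + (+173.5) + (-98.0) = -90.7 kJ/mol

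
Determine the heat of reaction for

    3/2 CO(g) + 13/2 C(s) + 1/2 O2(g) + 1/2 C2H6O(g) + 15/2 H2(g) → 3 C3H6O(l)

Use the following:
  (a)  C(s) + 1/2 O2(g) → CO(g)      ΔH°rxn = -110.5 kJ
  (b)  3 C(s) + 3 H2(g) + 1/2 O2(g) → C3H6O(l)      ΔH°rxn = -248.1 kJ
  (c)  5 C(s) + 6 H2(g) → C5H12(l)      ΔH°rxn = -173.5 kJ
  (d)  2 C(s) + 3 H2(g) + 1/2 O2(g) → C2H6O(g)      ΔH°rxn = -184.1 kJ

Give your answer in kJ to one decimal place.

(a) reversed and × 3/2 (reverse to put CO(g) on the reactant side; scale by 3/2 for the 3/2 CO(g)): (-3/2)·(-110.5) = +165.75 kJ
(b) × 3 (scale by 3 for the 3 C3H6O(l)): (3)·(-248.1) = -744.3 kJ
(c): not needed (C5H12(l) appears nowhere else).
(d) reversed and × 1/2 (C2H6O(g) must end up as a reactant; ×1/2 to match 1/2 C2H6O(g) in the target): (-1/2)·(-184.1) = +92.05 kJ
Since enthalpy is a state function, ΔH°rxn = (-3/2)·(-110.5) + (3)·(-248.1) + (-1/2)·(-184.1) = -486.5 kJ

ΔH°rxn = -486.5 kJ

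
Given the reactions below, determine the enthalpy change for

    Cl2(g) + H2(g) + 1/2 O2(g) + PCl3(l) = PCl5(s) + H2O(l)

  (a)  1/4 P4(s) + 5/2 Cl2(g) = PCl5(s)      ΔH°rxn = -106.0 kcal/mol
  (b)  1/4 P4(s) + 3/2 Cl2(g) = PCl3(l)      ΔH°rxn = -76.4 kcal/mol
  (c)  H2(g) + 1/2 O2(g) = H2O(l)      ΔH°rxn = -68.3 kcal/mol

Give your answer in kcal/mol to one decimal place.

(a) as written (PCl5(s) already on the product side): -106.0 kcal/mol
(b) reversed (reverse to put PCl3(l) on the reactant side): +76.4 kcal/mol
(c) as written (H2O(l) already on the product side): -68.3 kcal/mol
Since enthalpy is a state function, ΔH°rxn = (-106.0) + (+76.4) + (-68.3) = -97.9 kcal/mol

ΔH°rxn = -97.9 kcal/mol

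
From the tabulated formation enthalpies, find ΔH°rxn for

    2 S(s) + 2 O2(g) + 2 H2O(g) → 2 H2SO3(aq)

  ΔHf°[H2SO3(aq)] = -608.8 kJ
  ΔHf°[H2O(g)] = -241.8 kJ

ΔH°rxn = Σ nΔHf°(products) − Σ nΔHf°(reactants).
Products: 2·(-608.8) = -1217.6
Reactants: 2·(+0.0) + 2·(+0.0) + 2·(-241.8) = -483.6
ΔH°rxn = (-1217.6) − (-483.6) = -734.0 kJ

ΔH°rxn = -734.0 kJ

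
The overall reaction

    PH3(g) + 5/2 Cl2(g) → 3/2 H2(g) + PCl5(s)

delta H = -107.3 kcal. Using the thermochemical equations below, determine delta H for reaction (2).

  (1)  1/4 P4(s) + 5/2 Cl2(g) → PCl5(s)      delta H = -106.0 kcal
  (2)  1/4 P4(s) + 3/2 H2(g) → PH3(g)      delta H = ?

(1) as written: -106.0 kcal
(2) reversed: contributes −x
-107.3 = (-106.0) − x
x = (-107.3 − (-106.0)) / (-1) = 1.3 kcal

delta H = 1.3 kcal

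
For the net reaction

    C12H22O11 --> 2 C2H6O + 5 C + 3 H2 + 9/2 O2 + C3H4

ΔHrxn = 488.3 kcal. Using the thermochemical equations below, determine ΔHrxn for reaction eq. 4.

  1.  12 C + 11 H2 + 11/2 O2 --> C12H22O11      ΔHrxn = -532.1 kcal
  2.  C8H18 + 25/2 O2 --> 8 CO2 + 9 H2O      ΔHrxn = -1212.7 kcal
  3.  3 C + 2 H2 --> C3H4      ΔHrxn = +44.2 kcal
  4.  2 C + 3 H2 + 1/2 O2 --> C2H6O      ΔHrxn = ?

eq. 1 reversed (C12H22O11 must end up as a reactant): +532.1 kcal
eq. 2: not needed (C8H18 appears nowhere else).
eq. 3 as written (C3H4 already on the product side): +44.2 kcal
eq. 4 × 2 (scale by 2 for the 2 C2H6O): contributes 2·x
+488.3 = (+532.1) + (+44.2) + 2·x
x = (+488.3 − (+576.3)) / (2) = -44.0 kcal

ΔHrxn = -44.0 kcal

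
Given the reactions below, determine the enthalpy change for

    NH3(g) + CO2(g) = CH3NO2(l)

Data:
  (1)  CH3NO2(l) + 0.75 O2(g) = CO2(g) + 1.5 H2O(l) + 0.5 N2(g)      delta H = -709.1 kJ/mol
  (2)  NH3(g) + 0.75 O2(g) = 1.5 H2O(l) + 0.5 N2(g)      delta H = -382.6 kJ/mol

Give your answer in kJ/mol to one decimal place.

delta H = 326.5 kJ/mol

(1) reversed: +709.1 kJ/mol
(2) as written: -382.6 kJ/mol
delta H = (-1)·(-709.1) + (1)·(-382.6) = 326.5 kJ/mol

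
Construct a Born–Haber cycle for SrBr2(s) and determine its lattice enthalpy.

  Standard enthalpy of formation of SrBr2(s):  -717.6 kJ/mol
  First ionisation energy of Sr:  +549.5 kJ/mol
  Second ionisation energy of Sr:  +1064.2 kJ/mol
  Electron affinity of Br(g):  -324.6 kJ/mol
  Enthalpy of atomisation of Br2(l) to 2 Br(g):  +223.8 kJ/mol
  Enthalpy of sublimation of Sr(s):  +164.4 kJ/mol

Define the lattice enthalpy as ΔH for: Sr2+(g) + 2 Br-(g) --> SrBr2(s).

ΔHf° = 1·ΔHsub + 1·(ΣIE) + 1·D(Br2) + 2·EA + U
-717.6 = 1·(+164.4) + 1·(+1613.7) + 1·(+223.8) + 2·(-324.6) + U
U = -717.6 − (+1352.7) = -2070.3 kJ/mol

U = -2070.3 kJ/mol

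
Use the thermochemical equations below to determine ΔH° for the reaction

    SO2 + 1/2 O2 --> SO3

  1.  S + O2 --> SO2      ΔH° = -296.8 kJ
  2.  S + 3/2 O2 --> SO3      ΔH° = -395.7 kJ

ΔH° = -98.9 kJ

eq. 1 reversed (SO2 must end up as a reactant): +296.8 kJ
eq. 2 as written (SO3 already on the product side): -395.7 kJ
Summing the manipulated equations, ΔH° = (-1)·(-296.8) + (1)·(-395.7) = -98.9 kJ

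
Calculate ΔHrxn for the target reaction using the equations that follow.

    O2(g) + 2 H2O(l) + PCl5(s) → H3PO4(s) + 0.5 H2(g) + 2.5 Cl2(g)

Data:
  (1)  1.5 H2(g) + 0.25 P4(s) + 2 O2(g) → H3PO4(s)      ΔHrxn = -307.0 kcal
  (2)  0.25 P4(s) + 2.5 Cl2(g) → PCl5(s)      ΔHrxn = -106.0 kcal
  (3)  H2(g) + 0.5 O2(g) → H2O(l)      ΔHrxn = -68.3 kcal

ΔHrxn = -64.4 kcal

(1) as written: -307.0 kcal
(2) reversed: +106.0 kcal
(3) reversed and × 2: (-2)·(-68.3) = +136.6 kcal
Summing the manipulated equations, ΔHrxn = (1)·(-307.0) + (-1)·(-106.0) + (-2)·(-68.3) = -64.4 kcal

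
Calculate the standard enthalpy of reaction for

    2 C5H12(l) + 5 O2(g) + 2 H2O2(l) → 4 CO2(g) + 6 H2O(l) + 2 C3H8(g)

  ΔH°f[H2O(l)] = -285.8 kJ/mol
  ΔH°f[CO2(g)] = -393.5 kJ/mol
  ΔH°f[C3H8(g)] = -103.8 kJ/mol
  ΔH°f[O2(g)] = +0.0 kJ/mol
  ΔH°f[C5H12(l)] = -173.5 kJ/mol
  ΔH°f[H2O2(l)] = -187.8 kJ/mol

Products: 4·(-393.5) + 6·(-285.8) + 2·(-103.8) = -3496.4
Reactants: 2·(-173.5) + 5·(+0.0) + 2·(-187.8) = -722.6
ΔH° = (-3496.4) − (-722.6) = -2773.8 kJ/mol

ΔH° = -2773.8 kJ/mol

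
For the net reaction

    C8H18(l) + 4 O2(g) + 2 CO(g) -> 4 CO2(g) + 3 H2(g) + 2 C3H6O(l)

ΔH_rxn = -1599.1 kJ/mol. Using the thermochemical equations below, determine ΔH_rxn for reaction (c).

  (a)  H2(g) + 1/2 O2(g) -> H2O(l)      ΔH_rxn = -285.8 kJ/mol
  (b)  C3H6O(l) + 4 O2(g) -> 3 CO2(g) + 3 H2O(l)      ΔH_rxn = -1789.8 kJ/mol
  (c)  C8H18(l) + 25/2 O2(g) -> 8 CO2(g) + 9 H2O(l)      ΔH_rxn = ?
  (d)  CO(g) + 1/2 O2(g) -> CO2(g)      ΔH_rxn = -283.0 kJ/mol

ΔH_rxn = -5470.1 kJ/mol

(a) reversed and × 3: (-3)·(-285.8) = +857.4 kJ/mol
(b) reversed and × 2: (-2)·(-1789.8) = +3579.6 kJ/mol
(c) as written: contributes x
(d) × 2: (2)·(-283.0) = -566.0 kJ/mol
-1599.1 = (+857.4) + (+3579.6) + (-566.0) + x
x = (-1599.1 − (+3871.0)) / (1) = -5470.1 kJ/mol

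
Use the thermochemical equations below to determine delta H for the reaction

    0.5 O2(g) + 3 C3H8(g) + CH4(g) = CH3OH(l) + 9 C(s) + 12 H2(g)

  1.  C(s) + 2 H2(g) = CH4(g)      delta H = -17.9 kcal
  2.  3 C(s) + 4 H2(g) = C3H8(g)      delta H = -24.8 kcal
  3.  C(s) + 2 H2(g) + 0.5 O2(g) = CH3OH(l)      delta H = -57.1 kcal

delta H = 35.2 kcal

eq. 1 reversed: +17.9 kcal
eq. 2 reversed and × 3: (-3)·(-24.8) = +74.4 kcal
eq. 3 as written: -57.1 kcal
By Hess's law, delta H = (+17.9) + (+74.4) + (-57.1) = 35.2 kcal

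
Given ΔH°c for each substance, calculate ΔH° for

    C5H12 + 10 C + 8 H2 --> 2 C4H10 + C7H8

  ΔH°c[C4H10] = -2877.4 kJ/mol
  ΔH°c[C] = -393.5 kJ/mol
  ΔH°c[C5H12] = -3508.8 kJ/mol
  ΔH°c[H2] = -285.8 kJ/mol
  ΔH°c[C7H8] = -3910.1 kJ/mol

ΔH° = -65.3 kJ/mol

Using ΔH = Σ nΔHc°(reactants) − Σ nΔHc°(products):
= [1·(-3508.8) + 10·(-393.5) + 8·(-285.8)] − [2·(-2877.4) + 1·(-3910.1)]
= -65.3 kJ/mol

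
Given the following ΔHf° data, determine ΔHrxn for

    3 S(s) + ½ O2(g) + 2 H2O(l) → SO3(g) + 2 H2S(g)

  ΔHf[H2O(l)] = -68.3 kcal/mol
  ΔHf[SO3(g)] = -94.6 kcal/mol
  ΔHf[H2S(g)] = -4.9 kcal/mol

Products: 1·(-94.6) + 2·(-4.9) = -104.4
Reactants: 3·(+0.0) + 1/2·(+0.0) + 2·(-68.3) = -136.6
ΔHrxn = (-104.4) − (-136.6) = 32.2 kcal/mol

ΔHrxn = 32.2 kcal/mol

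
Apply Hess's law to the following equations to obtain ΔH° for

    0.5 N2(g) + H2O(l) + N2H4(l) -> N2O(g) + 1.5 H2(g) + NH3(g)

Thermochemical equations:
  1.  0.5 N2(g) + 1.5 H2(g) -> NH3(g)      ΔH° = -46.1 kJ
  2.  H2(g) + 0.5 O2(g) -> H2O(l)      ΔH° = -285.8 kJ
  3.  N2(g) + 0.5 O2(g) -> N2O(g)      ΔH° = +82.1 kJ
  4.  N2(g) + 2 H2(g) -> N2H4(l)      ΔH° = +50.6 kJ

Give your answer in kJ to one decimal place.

eq. 1 as written: -46.1 kJ
eq. 2 reversed: +285.8 kJ
eq. 3 as written: +82.1 kJ
eq. 4 reversed: -50.6 kJ
By Hess's law, ΔH° = (1)·(-46.1) + (-1)·(-285.8) + (1)·(+82.1) + (-1)·(+50.6) = 271.2 kJ

ΔH° = 271.2 kJ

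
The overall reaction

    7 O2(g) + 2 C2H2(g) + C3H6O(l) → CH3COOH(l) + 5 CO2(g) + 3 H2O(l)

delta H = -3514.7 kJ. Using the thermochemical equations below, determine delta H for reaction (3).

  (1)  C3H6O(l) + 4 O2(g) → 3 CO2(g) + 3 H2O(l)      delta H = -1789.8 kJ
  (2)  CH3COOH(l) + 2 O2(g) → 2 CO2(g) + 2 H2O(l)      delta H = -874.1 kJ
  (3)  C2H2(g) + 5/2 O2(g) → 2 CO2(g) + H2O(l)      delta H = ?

delta H = -1299.5 kJ

(1) as written: -1789.8 kJ
(2) reversed: +874.1 kJ
(3) × 2: contributes 2·x
-3514.7 = (-1789.8) + (+874.1) + 2·x
x = (-3514.7 − (-915.7)) / (2) = -1299.5 kJ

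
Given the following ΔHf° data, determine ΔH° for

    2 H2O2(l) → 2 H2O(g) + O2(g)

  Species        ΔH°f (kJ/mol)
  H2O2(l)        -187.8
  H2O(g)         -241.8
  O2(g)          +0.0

ΔH° = -108.0 kJ/mol

Products: 2·(-241.8) + 1·(+0.0) = -483.6
Reactants: 2·(-187.8) = -375.6
ΔH° = (-483.6) − (-375.6) = -108.0 kJ/mol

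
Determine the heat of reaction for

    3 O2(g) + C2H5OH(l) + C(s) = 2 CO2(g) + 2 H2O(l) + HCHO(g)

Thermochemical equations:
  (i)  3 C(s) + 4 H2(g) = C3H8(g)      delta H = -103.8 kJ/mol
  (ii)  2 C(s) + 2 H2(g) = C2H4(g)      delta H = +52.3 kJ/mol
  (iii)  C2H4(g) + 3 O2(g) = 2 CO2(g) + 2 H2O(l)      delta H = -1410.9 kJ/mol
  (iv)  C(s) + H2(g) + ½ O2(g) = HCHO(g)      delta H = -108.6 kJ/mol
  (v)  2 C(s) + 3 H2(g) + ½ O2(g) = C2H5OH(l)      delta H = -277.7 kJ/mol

delta H = -1189.5 kJ/mol

(i): not needed (C3H8(g) appears nowhere else).
(ii) as written: +52.3 kJ/mol
(iii) as written (CO2(g) already on the product side): -1410.9 kJ/mol
(iv) as written (HCHO(g) already on the product side): -108.6 kJ/mol
(v) reversed (C2H5OH(l) must end up as a reactant): +277.7 kJ/mol
delta H = (1)·(+52.3) + (1)·(-1410.9) + (1)·(-108.6) + (-1)·(-277.7) = -1189.5 kJ/mol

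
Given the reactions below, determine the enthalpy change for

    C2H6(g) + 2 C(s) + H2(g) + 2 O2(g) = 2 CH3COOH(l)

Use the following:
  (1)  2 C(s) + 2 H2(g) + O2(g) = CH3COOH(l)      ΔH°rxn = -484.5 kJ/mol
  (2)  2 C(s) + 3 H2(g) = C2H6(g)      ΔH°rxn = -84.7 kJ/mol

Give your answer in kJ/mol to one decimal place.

ΔH°rxn = -884.3 kJ/mol

(1) × 2: (2)·(-484.5) = -969.0 kJ/mol
(2) reversed: +84.7 kJ/mol
ΔH°rxn = (2)·(-484.5) + (-1)·(-84.7) = -884.3 kJ/mol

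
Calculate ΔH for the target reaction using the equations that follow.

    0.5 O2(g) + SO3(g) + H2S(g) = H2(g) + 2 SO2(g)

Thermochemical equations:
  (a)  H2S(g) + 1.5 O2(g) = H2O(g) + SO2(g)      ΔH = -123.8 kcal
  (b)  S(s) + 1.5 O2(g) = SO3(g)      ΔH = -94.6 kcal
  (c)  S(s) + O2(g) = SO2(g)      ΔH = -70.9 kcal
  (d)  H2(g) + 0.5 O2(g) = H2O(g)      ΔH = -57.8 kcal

ΔH = -42.3 kcal

(a) as written: -123.8 kcal
(b) reversed: +94.6 kcal
(c) as written: -70.9 kcal
(d) reversed: +57.8 kcal
Since enthalpy is a state function, ΔH = (1)·(-123.8) + (-1)·(-94.6) + (1)·(-70.9) + (-1)·(-57.8) = -42.3 kcal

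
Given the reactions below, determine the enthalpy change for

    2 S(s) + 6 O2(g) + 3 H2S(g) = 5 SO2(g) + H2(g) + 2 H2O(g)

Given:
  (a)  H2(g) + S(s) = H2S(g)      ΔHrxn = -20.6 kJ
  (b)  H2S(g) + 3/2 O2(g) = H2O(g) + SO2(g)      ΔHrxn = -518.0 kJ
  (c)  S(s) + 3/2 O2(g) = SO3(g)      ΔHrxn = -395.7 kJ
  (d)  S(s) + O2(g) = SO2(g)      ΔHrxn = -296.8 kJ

ΔHrxn = -1905.8 kJ

(a) reversed: +20.6 kJ
(b) × 2: (2)·(-518.0) = -1036.0 kJ
(c): not needed.
(d) × 3: (3)·(-296.8) = -890.4 kJ
ΔHrxn = (-1)·(-20.6) + (2)·(-518.0) + (3)·(-296.8) = -1905.8 kJ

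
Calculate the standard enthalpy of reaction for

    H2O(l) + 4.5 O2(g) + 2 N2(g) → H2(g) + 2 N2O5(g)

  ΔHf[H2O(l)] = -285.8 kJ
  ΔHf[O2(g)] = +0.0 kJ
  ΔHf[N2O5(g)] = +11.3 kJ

ΔH°rxn = 308.4 kJ

Products: 1·(+0.0) + 2·(+11.3) = +22.6
Reactants: 1·(-285.8) + 9/2·(+0.0) + 2·(+0.0) = -285.8
ΔH°rxn = (+22.6) − (-285.8) = 308.4 kJ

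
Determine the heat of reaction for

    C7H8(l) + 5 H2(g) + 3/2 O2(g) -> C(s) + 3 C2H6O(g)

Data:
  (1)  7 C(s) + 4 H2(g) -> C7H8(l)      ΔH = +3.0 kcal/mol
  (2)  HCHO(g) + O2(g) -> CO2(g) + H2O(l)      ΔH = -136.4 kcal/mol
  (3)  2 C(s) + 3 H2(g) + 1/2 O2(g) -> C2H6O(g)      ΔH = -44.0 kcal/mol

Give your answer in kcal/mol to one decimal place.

(1) reversed (reverse to put C7H8(l) on the reactant side): -3.0 kcal/mol
(2): not needed (CO2(g) appears nowhere else).
(3) × 3 (×3 to match 3 C2H6O(g) in the target): (3)·(-44.0) = -132.0 kcal/mol
ΔH = (-3.0) + (-132.0) = -135.0 kcal/mol

ΔH = -135.0 kcal/mol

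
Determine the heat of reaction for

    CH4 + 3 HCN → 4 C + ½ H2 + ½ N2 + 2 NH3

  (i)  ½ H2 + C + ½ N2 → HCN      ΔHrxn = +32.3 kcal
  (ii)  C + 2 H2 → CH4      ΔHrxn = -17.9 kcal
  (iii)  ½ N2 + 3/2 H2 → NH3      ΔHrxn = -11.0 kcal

(i) reversed and × 3: (-3)·(+32.3) = -96.9 kcal
(ii) reversed: +17.9 kcal
(iii) × 2: (2)·(-11.0) = -22.0 kcal
ΔHrxn = (-3)·(+32.3) + (-1)·(-17.9) + (2)·(-11.0) = -101.0 kcal

ΔHrxn = -101.0 kcal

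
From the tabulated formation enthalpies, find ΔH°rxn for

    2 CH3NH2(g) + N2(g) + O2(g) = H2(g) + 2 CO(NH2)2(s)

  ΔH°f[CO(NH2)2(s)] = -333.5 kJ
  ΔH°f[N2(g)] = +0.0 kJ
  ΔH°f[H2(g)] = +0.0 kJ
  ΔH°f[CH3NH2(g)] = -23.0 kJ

ΔH°rxn = Σ nΔHf°(products) − Σ nΔHf°(reactants).
Products: 1·(+0.0) + 2·(-333.5) = -667.0
Reactants: 2·(-23.0) + 1·(+0.0) + 1·(+0.0) = -46.0
ΔH°rxn = (-667.0) − (-46.0) = -621.0 kJ

ΔH°rxn = -621.0 kJ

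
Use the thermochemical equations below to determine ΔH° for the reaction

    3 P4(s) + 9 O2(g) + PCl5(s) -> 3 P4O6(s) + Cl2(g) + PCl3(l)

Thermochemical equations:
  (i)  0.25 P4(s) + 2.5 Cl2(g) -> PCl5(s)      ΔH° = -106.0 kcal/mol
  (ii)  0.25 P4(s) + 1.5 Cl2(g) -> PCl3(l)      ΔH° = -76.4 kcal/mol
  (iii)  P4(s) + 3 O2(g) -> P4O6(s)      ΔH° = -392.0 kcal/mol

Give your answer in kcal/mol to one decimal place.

(i) reversed: +106.0 kcal/mol
(ii) as written: -76.4 kcal/mol
(iii) × 3: (3)·(-392.0) = -1176.0 kcal/mol
Combining the equations, ΔH° = (+106.0) + (-76.4) + (-1176.0) = -1146.4 kcal/mol

ΔH° = -1146.4 kcal/mol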